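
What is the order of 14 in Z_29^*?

28

By Lagrange's theorem, ord_29(14) divides φ(29) = 29 − 1 = 28 = 2^2 · 7.
Divisors of 28: 1, 2, 4, 7, 14, 28.
Compute 14^d (mod 29) for the divisors d until we hit 1:
14^1 ≡ 14
14^2 ≡ 22
14^4 ≡ 20
14^7 ≡ 12
14^14 ≡ 28
14^28 ≡ 1
So ord_29(14) = 28.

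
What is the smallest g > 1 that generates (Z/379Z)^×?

2

φ(379) = 379 − 1 = 378 = 2 · 3^3 · 7.
Test candidates g = 2, 3, … against the prime factors q ∈ {2, 3, 7} of φ(379): g is a generator iff g^(378/q) ≢ 1 for every such q.
g = 2: 2^189 ≡ 378; 2^126 ≡ 327; 2^54 ≡ 125 — none is 1, so 2 is a primitive root.
So 2 is the smallest generator of (Z/379Z)^×.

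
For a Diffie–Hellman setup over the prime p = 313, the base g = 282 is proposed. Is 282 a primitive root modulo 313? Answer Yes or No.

Yes

φ(313) = 313 − 1 = 312 = 2^3 · 3 · 13.
282 is a primitive root mod 313 iff 282^(φ(313)/q) ≢ 1 for every prime q | φ(313), i.e. q ∈ {2, 3, 13}.
282^156 ≡ 312 (mod 313)  [q = 2: ≢ 1 ✓]
282^104 ≡ 214 (mod 313)  [q = 3: ≢ 1 ✓]
282^24 ≡ 44 (mod 313)  [q = 13: ≢ 1 ✓]
All checks pass, so 282 has order 312 and is a primitive root modulo 313.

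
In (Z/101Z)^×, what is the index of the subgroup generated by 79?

4

The order of 79 must divide φ(101) = 101 − 1 = 100 = 2^2 · 5^2.
Divisors of 100: 1, 2, 4, 5, 10, 20, 25, 50, 100.
Check 79^d mod 101 for each divisor in increasing order:
79^1 ≡ 79
79^2 ≡ 80
79^4 ≡ 37
79^5 ≡ 95
79^10 ≡ 36
79^20 ≡ 84
79^25 ≡ 1
The order of 79 is 25, so the subgroup it generates has 25 elements.
[(Z/101Z)^× : ⟨79⟩] = 100/25 = 4.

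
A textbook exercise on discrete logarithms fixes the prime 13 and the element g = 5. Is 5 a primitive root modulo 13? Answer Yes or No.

No

φ(13) = 13 − 1 = 12 = 2^2 · 3.
5 is a primitive root mod 13 iff 5^(φ(13)/q) ≢ 1 for every prime q | φ(13), i.e. q ∈ {2, 3}.
5^6 ≡ 12 (mod 13)  [q = 2: ≢ 1 ✓]
5^4 ≡ 1 (mod 13)  [q = 3: ≡ 1 ✗]
The check at q = 3 fails, so 5 generates a proper subgroup.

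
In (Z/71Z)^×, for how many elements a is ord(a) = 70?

24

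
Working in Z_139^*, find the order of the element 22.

138

Since 22 ∈ (Z/139Z)^×, its order divides φ(139) = 139 − 1 = 138 = 2 · 3 · 23.
Divisors of 138: 1, 2, 3, 6, 23, 46, 69, 138.
Evaluate successive powers at the divisors of 138:
22^1 ≡ 22
22^2 ≡ 67
22^3 ≡ 84
22^6 ≡ 106
22^23 ≡ 43
22^46 ≡ 42
22^69 ≡ 138
22^138 ≡ 1
The smallest such exponent is 138, so the order of 22 is 138.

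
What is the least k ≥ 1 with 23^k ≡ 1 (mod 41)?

10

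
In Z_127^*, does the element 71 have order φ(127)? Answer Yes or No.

φ(127) = 127 − 1 = 126 = 2 · 3^2 · 7.
An element g generates (Z/127Z)^× iff g^(126/q) ≢ 1 (mod 127) for each prime q ∈ {2, 3, 7}.
71^63 ≡ 1 (mod 127)  [q = 2: ≡ 1 ✗]
71^42 ≡ 107 (mod 127)  [q = 3: ≢ 1 ✓]
71^18 ≡ 16 (mod 127)  [q = 7: ≢ 1 ✓]
The check at q = 2 fails, so 71 generates a proper subgroup.

No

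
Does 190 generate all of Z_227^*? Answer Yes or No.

φ(227) = 227 − 1 = 226 = 2 · 113.
An element g generates (Z/227Z)^× iff g^(226/q) ≢ 1 (mod 227) for each prime q ∈ {2, 113}.
190^113 ≡ 1 (mod 227)  [q = 2: ≡ 1 ✗]
190^2 ≡ 7 (mod 227)  [q = 113: ≢ 1 ✓]
190^113 ≡ 1 shows ord(190) | 113, strictly less than φ(227); not a primitive root.

No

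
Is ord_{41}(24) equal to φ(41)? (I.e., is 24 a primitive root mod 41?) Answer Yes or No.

φ(41) = 41 − 1 = 40 = 2^3 · 5.
24 is a primitive root mod 41 iff 24^(φ(41)/q) ≢ 1 for every prime q | φ(41), i.e. q ∈ {2, 5}.
24^20 ≡ 40 (mod 41)  [q = 2: ≢ 1 ✓]
24^8 ≡ 16 (mod 41)  [q = 5: ≢ 1 ✓]
Every test exponent gives a nontrivial residue, hence 24 generates the full group.

Yes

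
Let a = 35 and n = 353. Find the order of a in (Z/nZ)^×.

By Lagrange's theorem, ord_353(35) divides φ(353) = 353 − 1 = 352 = 2^5 · 11.
Divisors of 352: 1, 2, 4, 8, 11, 16, 22, 32, 44, 88, 176, 352.
Compute 35^d (mod 353) for the divisors d until we hit 1:
35^1 ≡ 35 (mod 353)
35^2 ≡ 166 (mod 353)
35^4 ≡ 22 (mod 353)
35^8 ≡ 131 (mod 353)
35^11 ≡ 42 (mod 353)
35^16 ≡ 217 (mod 353)
35^22 ≡ 352 (mod 353)
35^32 ≡ 140 (mod 353)
35^44 ≡ 1 (mod 353) ✓
The smallest such exponent is 44, so the order of 35 is 44.

44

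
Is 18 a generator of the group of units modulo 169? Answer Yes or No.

φ(169) = φ(13^2) = 13·(13−1) = 156 = 2^2 · 3 · 13.
Test 18^(156/q) mod 169 for each prime factor q of 156:
18^78 ≡ 168 (mod 169)  [q = 2: ≢ 1 ✓]
18^52 ≡ 1 (mod 169)  [q = 3: ≡ 1 ✗]
18^12 ≡ 79 (mod 169)  [q = 13: ≢ 1 ✓]
The check at q = 3 fails, so 18 generates a proper subgroup.

No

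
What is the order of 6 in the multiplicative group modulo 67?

ord(6) | φ(67) = 67 − 1 = 66 = 2 · 3 · 11.
Divisors of 66: 1, 2, 3, 6, 11, 22, 33, 66.
Compute 6^d (mod 67) for the divisors d until we hit 1:
6^1 ≡ 6
6^2 ≡ 36
6^3 ≡ 15
6^6 ≡ 24
6^11 ≡ 29
6^22 ≡ 37
6^33 ≡ 1
The smallest such exponent is 33, so the order of 6 is 33.

33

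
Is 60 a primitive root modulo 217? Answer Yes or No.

No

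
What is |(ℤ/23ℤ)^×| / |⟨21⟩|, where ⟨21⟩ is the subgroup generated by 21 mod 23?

1

By Lagrange's theorem, ord_23(21) divides φ(23) = 23 − 1 = 22 = 2 · 11.
Divisors of 22: 1, 2, 11, 22.
Compute 21^d (mod 23) for the divisors d until we hit 1:
21^1 ≡ 21 (mod 23)
21^2 ≡ 4 (mod 23)
21^11 ≡ 22 (mod 23)
21^22 ≡ 1 (mod 23) ✓
So ord_23(21) = 22, hence |⟨21⟩| = 22.
The index is φ(23) / ord(21) = 22 / 22 = 1.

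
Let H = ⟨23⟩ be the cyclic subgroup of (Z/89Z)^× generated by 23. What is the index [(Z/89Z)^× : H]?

Since 23 ∈ (Z/89Z)^×, its order divides φ(89) = 89 − 1 = 88 = 2^3 · 11.
Divisors of 88: 1, 2, 4, 8, 11, 22, 44, 88.
Check 23^d mod 89 for each divisor in increasing order:
23^1 ≡ 23
23^2 ≡ 84
23^4 ≡ 25
23^8 ≡ 2
23^11 ≡ 37
23^22 ≡ 34
23^44 ≡ 88
23^88 ≡ 1
The order of 23 is 88, so the subgroup it generates has 88 elements.
[(Z/89Z)^× : ⟨23⟩] = 88/88 = 1.

1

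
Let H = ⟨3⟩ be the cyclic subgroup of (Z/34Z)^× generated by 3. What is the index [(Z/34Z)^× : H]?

1

Since 3 ∈ (Z/34Z)^×, its order divides φ(34) = φ(2)·φ(17) = 1·16 = 16 = 2^4.
Divisors of 16: 1, 2, 4, 8, 16.
Compute 3^d (mod 34) for the divisors d until we hit 1:
3^1 ≡ 3
3^2 ≡ 9
3^4 ≡ 13
3^8 ≡ 33
3^16 ≡ 1
So ord_34(3) = 16, hence |⟨3⟩| = 16.
The index is φ(34) / ord(3) = 16 / 16 = 1.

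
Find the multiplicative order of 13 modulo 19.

18

ord(13) | φ(19) = 19 − 1 = 18 = 2 · 3^2.
Divisors of 18: 1, 2, 3, 6, 9, 18.
Check 13^d mod 19 for each divisor in increasing order:
13^1 ≡ 13
13^2 ≡ 17
13^3 ≡ 12
13^6 ≡ 11
13^9 ≡ 18
13^18 ≡ 1
Therefore the multiplicative order of 13 modulo 19 is 18.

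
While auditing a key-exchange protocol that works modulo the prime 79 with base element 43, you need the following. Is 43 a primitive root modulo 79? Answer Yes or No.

φ(79) = 79 − 1 = 78 = 2 · 3 · 13.
43 is a primitive root mod 79 iff 43^(φ(79)/q) ≢ 1 for every prime q | φ(79), i.e. q ∈ {2, 3, 13}.
43^39 ≡ 78 (mod 79)  [q = 2: ≢ 1 ✓]
43^26 ≡ 23 (mod 79)  [q = 3: ≢ 1 ✓]
43^6 ≡ 62 (mod 79)  [q = 13: ≢ 1 ✓]
All checks pass, so 43 has order 78 and is a primitive root modulo 79.

Yes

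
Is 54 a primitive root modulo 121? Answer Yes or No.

No

φ(121) = φ(11^2) = 11·(11−1) = 110 = 2 · 5 · 11.
Test 54^(110/q) mod 121 for each prime factor q of 110:
54^55 ≡ 120 (mod 121)  [q = 2: ≢ 1 ✓]
54^22 ≡ 1 (mod 121)  [q = 5: ≡ 1 ✗]
54^10 ≡ 56 (mod 121)  [q = 11: ≢ 1 ✓]
The check at q = 5 fails, so 54 generates a proper subgroup.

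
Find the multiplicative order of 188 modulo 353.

176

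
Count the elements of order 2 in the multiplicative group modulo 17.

1

φ(17) = 17 − 1 = 16 = 2^4.
Since (Z/17Z)^× is cyclic of order 16, the number of elements of order d is φ(d) when d | 16 and 0 otherwise.
2 | 16, and φ(2) = 2 − 1 = 1.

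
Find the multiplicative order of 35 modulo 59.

29

Since 35 ∈ (Z/59Z)^×, its order divides φ(59) = 59 − 1 = 58 = 2 · 29.
Divisors of 58: 1, 2, 29, 58.
Check 35^d mod 59 for each divisor in increasing order:
35^1 ≡ 35 (mod 59)
35^2 ≡ 45 (mod 59)
35^29 ≡ 1 (mod 59) ✓
Hence ord(35) = 29.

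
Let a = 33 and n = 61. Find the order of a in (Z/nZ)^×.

The order of 33 must divide φ(61) = 61 − 1 = 60 = 2^2 · 3 · 5.
Divisors of 60: 1, 2, 3, 4, 5, 6, 10, 12, 15, 20, 30, 60.
Compute 33^d (mod 61) for the divisors d until we hit 1:
33^1 ≡ 33 (mod 61)
33^2 ≡ 52 (mod 61)
33^3 ≡ 8 (mod 61)
33^4 ≡ 20 (mod 61)
33^5 ≡ 50 (mod 61)
33^6 ≡ 3 (mod 61)
33^10 ≡ 60 (mod 61)
33^12 ≡ 9 (mod 61)
33^15 ≡ 11 (mod 61)
33^20 ≡ 1 (mod 61) ✓
Therefore the multiplicative order of 33 modulo 61 is 20.

20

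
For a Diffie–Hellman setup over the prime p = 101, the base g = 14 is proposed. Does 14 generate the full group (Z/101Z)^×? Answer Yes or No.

No

φ(101) = 101 − 1 = 100 = 2^2 · 5^2.
Test 14^(100/q) mod 101 for each prime factor q of 100:
14^50 ≡ 1 (mod 101)  [q = 2: ≡ 1 ✗]
14^20 ≡ 1 (mod 101)  [q = 5: ≡ 1 ✗]
14^50 ≡ 1 shows ord(14) | 50, strictly less than φ(101); not a primitive root.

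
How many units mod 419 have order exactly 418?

180

φ(419) = 419 − 1 = 418 = 2 · 11 · 19.
In a cyclic group of order 418, there are φ(d) elements of order d for each divisor d of 418, and zero for non-divisors.
418 = 2 · 11 · 19 divides 418, and φ(418) = 180.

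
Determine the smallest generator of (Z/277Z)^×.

φ(277) = 277 − 1 = 276 = 2^2 · 3 · 23.
g is a primitive root iff g^(276/q) ≢ 1 (mod 277) for each prime q ∈ {2, 3, 23}.
g = 2: 2^138 ≡ 276; 2^92 ≡ 1 — hits 1, so not a primitive root.
g = 3: 3^138 ≡ 1 — hits 1, so not a primitive root.
g = 4: 4^138 ≡ 1 — hits 1, so not a primitive root.
g = 5: 5^138 ≡ 276; 5^92 ≡ 116; 5^12 ≡ 27 — none is 1, so 5 is a primitive root.
Hence the least primitive root of 277 is 5.

5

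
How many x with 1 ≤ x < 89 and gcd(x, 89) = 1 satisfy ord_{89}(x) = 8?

4

φ(89) = 89 − 1 = 88 = 2^3 · 11.
In a cyclic group of order 88, there are φ(d) elements of order d for each divisor d of 88, and zero for non-divisors.
8 = 2^3 divides 88, and φ(8) = 4.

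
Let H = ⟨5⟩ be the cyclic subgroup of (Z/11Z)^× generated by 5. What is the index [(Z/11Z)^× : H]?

2

The order of 5 must divide φ(11) = 11 − 1 = 10 = 2 · 5.
Divisors of 10: 1, 2, 5, 10.
Evaluate successive powers at the divisors of 10:
5^1 ≡ 5 (mod 11)
5^2 ≡ 3 (mod 11)
5^5 ≡ 1 (mod 11) ✓
So ord_11(5) = 5, hence |⟨5⟩| = 5.
Index = |(Z/11Z)^×| / |⟨5⟩| = 10 / 5 = 2.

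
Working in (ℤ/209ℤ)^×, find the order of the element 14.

90

The order of 14 must divide φ(209) = φ(11·19) = (11−1)·(19−1) = 10·18 = 180 = 2^2 · 3^2 · 5.
Divisors of 180: 1, 2, 3, 4, 5, 6, 9, 10, 12, 15, 18, 20, 30, 36, 45, 60, 90, 180.
Check 14^d mod 209 for each divisor in increasing order:
14^1 ≡ 14 (mod 209)
14^2 ≡ 196 (mod 209)
14^3 ≡ 27 (mod 209)
14^4 ≡ 169 (mod 209)
14^5 ≡ 67 (mod 209)
14^6 ≡ 102 (mod 209)
14^9 ≡ 37 (mod 209)
14^10 ≡ 100 (mod 209)
14^12 ≡ 163 (mod 209)
14^15 ≡ 12 (mod 209)
14^18 ≡ 115 (mod 209)
14^20 ≡ 177 (mod 209)
14^30 ≡ 144 (mod 209)
14^36 ≡ 58 (mod 209)
14^45 ≡ 56 (mod 209)
14^60 ≡ 45 (mod 209)
14^90 ≡ 1 (mod 209) ✓
Therefore the multiplicative order of 14 modulo 209 is 90.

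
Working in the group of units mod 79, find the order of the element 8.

13

ord(8) | φ(79) = 79 − 1 = 78 = 2 · 3 · 13.
Divisors of 78: 1, 2, 3, 6, 13, 26, 39, 78.
Compute 8^d (mod 79) for the divisors d until we hit 1:
8^1 ≡ 8 (mod 79)
8^2 ≡ 64 (mod 79)
8^3 ≡ 38 (mod 79)
8^6 ≡ 22 (mod 79)
8^13 ≡ 1 (mod 79) ✓
Therefore the multiplicative order of 8 modulo 79 is 13.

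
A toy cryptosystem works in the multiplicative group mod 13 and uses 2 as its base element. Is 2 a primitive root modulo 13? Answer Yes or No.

Yes

φ(13) = 13 − 1 = 12 = 2^2 · 3.
It suffices to check that the order of 2 is not a proper divisor of 12: compute 2^(12/q) for q ∈ {2, 3}.
2^6 ≡ 12 (mod 13)  [q = 2: ≢ 1 ✓]
2^4 ≡ 3 (mod 13)  [q = 3: ≢ 1 ✓]
All checks pass, so 2 has order 12 and is a primitive root modulo 13.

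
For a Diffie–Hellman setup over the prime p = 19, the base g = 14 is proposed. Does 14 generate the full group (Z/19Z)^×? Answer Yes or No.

Yes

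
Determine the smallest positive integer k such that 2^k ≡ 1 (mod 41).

Since 2 ∈ (Z/41Z)^×, its order divides φ(41) = 41 − 1 = 40 = 2^3 · 5.
Divisors of 40: 1, 2, 4, 5, 8, 10, 20, 40.
Compute 2^d (mod 41) for the divisors d until we hit 1:
2^1 ≡ 2 (mod 41)
2^2 ≡ 4 (mod 41)
2^4 ≡ 16 (mod 41)
2^5 ≡ 32 (mod 41)
2^8 ≡ 10 (mod 41)
2^10 ≡ 40 (mod 41)
2^20 ≡ 1 (mod 41) ✓
Therefore the multiplicative order of 2 modulo 41 is 20.

20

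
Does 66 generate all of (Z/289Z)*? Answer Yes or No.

No

φ(289) = φ(17^2) = 17·(17−1) = 272 = 2^4 · 17.
Test 66^(272/q) mod 289 for each prime factor q of 272:
66^136 ≡ 1 (mod 289)  [q = 2: ≡ 1 ✗]
66^16 ≡ 256 (mod 289)  [q = 17: ≢ 1 ✓]
Since 66^136 ≡ 1, the order of 66 divides 136 < 272, so 66 is not a primitive root.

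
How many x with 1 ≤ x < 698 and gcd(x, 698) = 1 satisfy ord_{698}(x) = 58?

φ(698) = φ(2)·φ(349) = 1·348 = 348 = 2^2 · 3 · 29.
In a cyclic group of order 348, there are φ(d) elements of order d for each divisor d of 348, and zero for non-divisors.
58 = 2 · 29 divides 348, and φ(58) = 28.

28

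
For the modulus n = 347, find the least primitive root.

2

φ(347) = 347 − 1 = 346 = 2 · 173.
g is a primitive root iff g^(346/q) ≢ 1 (mod 347) for each prime q ∈ {2, 173}.
g = 2: 2^173 ≡ 346; 2^2 ≡ 4 — none is 1, so 2 is a primitive root.
Hence the least primitive root of 347 is 2.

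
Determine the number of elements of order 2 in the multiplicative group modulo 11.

φ(11) = 11 − 1 = 10 = 2 · 5.
Since (Z/11Z)^× is cyclic of order 10, the number of elements of order d is φ(d) when d | 10 and 0 otherwise.
2 | 10, and φ(2) = 2 − 1 = 1.

1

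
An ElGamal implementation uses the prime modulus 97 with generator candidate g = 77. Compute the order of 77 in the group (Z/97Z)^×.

By Lagrange's theorem, ord_97(77) divides φ(97) = 97 − 1 = 96 = 2^5 · 3.
Divisors of 96: 1, 2, 3, 4, 6, 8, 12, 16, 24, 32, 48, 96.
Evaluate successive powers at the divisors of 96:
77^1 ≡ 77 (mod 97)
77^2 ≡ 12 (mod 97)
77^3 ≡ 51 (mod 97)
77^4 ≡ 47 (mod 97)
77^6 ≡ 79 (mod 97)
77^8 ≡ 75 (mod 97)
77^12 ≡ 33 (mod 97)
77^16 ≡ 96 (mod 97)
77^24 ≡ 22 (mod 97)
77^32 ≡ 1 (mod 97) ✓
The smallest such exponent is 32, so the order of 77 is 32.

32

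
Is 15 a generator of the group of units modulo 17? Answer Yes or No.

No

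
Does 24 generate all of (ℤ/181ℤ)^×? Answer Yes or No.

φ(181) = 181 − 1 = 180 = 2^2 · 3^2 · 5.
An element g generates (Z/181Z)^× iff g^(180/q) ≢ 1 (mod 181) for each prime q ∈ {2, 3, 5}.
24^90 ≡ 180 (mod 181)  [q = 2: ≢ 1 ✓]
24^60 ≡ 132 (mod 181)  [q = 3: ≢ 1 ✓]
24^36 ≡ 135 (mod 181)  [q = 5: ≢ 1 ✓]
Every test exponent gives a nontrivial residue, hence 24 generates the full group.

Yes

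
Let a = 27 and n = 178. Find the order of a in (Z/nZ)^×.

88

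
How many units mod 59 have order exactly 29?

φ(59) = 59 − 1 = 58 = 2 · 29.
In a cyclic group of order 58, there are φ(d) elements of order d for each divisor d of 58, and zero for non-divisors.
29 | 58, and φ(29) = 29 − 1 = 28.

28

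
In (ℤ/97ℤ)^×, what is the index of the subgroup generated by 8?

6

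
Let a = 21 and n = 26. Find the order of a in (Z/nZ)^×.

4

ord(21) | φ(26) = φ(2)·φ(13) = 1·12 = 12 = 2^2 · 3.
Divisors of 12: 1, 2, 3, 4, 6, 12.
Check 21^d mod 26 for each divisor in increasing order:
21^1 ≡ 21
21^2 ≡ 25
21^3 ≡ 5
21^4 ≡ 1
Hence ord(21) = 4.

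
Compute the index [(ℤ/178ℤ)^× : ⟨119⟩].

ord(119) | φ(178) = φ(2)·φ(89) = 1·88 = 88 = 2^3 · 11.
Divisors of 88: 1, 2, 4, 8, 11, 22, 44, 88.
Test each divisor d:
119^1 ≡ 119
119^2 ≡ 99
119^4 ≡ 11
119^8 ≡ 121
119^11 ≡ 77
119^22 ≡ 55
119^44 ≡ 177
119^88 ≡ 1
Thus |⟨119⟩| = ord(119) = 88.
The index is φ(178) / ord(119) = 88 / 88 = 1.

1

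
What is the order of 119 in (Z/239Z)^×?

ord(119) | φ(239) = 239 − 1 = 238 = 2 · 7 · 17.
Divisors of 238: 1, 2, 7, 14, 17, 34, 119, 238.
Evaluate successive powers at the divisors of 238:
119^1 ≡ 119 (mod 239)
119^2 ≡ 60 (mod 239)
119^7 ≡ 28 (mod 239)
119^14 ≡ 67 (mod 239)
119^17 ≡ 141 (mod 239)
119^34 ≡ 44 (mod 239)
119^119 ≡ 238 (mod 239)
119^238 ≡ 1 (mod 239) ✓
Therefore the multiplicative order of 119 modulo 239 is 238.

238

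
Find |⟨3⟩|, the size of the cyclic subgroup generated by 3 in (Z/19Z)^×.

Since 3 ∈ (Z/19Z)^×, its order divides φ(19) = 19 − 1 = 18 = 2 · 3^2.
Divisors of 18: 1, 2, 3, 6, 9, 18.
Compute 3^d (mod 19) for the divisors d until we hit 1:
3^1 ≡ 3 (mod 19)
3^2 ≡ 9 (mod 19)
3^3 ≡ 8 (mod 19)
3^6 ≡ 7 (mod 19)
3^9 ≡ 18 (mod 19)
3^18 ≡ 1 (mod 19) ✓
The smallest such exponent is 18, so the order of 3 is 18.

18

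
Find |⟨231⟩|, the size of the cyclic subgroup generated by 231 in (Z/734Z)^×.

183

The order of 231 must divide φ(734) = φ(2)·φ(367) = 1·366 = 366 = 2 · 3 · 61.
Divisors of 366: 1, 2, 3, 6, 61, 122, 183, 366.
Check 231^d mod 734 for each divisor in increasing order:
231^1 ≡ 231 (mod 734)
231^2 ≡ 513 (mod 734)
231^3 ≡ 329 (mod 734)
231^6 ≡ 343 (mod 734)
231^61 ≡ 83 (mod 734)
231^122 ≡ 283 (mod 734)
231^183 ≡ 1 (mod 734) ✓
The smallest such exponent is 183, so the order of 231 is 183.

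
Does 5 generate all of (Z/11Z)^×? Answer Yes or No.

φ(11) = 11 − 1 = 10 = 2 · 5.
Test 5^(10/q) mod 11 for each prime factor q of 10:
5^5 ≡ 1 (mod 11)  [q = 2: ≡ 1 ✗]
5^2 ≡ 3 (mod 11)  [q = 5: ≢ 1 ✓]
5^5 ≡ 1 shows ord(5) | 5, strictly less than φ(11); not a primitive root.

No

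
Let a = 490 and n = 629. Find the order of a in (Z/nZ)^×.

144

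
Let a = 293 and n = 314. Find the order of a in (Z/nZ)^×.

156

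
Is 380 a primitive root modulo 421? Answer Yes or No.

φ(421) = 421 − 1 = 420 = 2^2 · 3 · 5 · 7.
An element g generates (Z/421Z)^× iff g^(420/q) ≢ 1 (mod 421) for each prime q ∈ {2, 3, 5, 7}.
380^210 ≡ 420 (mod 421)  [q = 2: ≢ 1 ✓]
380^140 ≡ 400 (mod 421)  [q = 3: ≢ 1 ✓]
380^84 ≡ 377 (mod 421)  [q = 5: ≢ 1 ✓]
380^60 ≡ 33 (mod 421)  [q = 7: ≢ 1 ✓]
All checks pass, so 380 has order 420 and is a primitive root modulo 421.

Yes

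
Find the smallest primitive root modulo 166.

φ(166) = φ(2)·φ(83) = 1·82 = 82 = 2 · 41.
Test candidates g = 2, 3, … against the prime factors q ∈ {2, 41} of φ(166): g is a generator iff g^(82/q) ≢ 1 for every such q.
g = 2: gcd(2, 166) = 2 > 1, not a unit — skip.
g = 3: 3^41 ≡ 1 — hits 1, so not a primitive root.
g = 4: gcd(4, 166) = 2 > 1, not a unit — skip.
g = 5: 5^41 ≡ 165; 5^2 ≡ 25 — none is 1, so 5 is a primitive root.
So 5 is the smallest generator of (Z/166Z)^×.

5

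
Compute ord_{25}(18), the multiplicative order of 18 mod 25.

4

The order of 18 must divide φ(25) = φ(5^2) = 5·(5−1) = 20 = 2^2 · 5.
Divisors of 20: 1, 2, 4, 5, 10, 20.
Check 18^d mod 25 for each divisor in increasing order:
18^1 ≡ 18 (mod 25)
18^2 ≡ 24 (mod 25)
18^4 ≡ 1 (mod 25) ✓
Therefore the multiplicative order of 18 modulo 25 is 4.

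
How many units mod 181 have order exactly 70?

0

φ(181) = 181 − 1 = 180 = 2^2 · 3^2 · 5.
(Z/181Z)^× is cyclic (|G| = 180); a cyclic group of order m has exactly φ(d) elements of each order d | m, and none otherwise.
70 does not divide 180, so no element of (Z/181Z)^× has order 70.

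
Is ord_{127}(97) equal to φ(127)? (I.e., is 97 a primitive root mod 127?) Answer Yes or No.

Yes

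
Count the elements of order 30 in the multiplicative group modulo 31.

8

φ(31) = 31 − 1 = 30 = 2 · 3 · 5.
Since (Z/31Z)^× is cyclic of order 30, the number of elements of order d is φ(d) when d | 30 and 0 otherwise.
30 = 2 · 3 · 5 divides 30, and φ(30) = 8.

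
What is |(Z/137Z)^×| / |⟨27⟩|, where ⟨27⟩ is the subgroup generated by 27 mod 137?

1

By Lagrange's theorem, ord_137(27) divides φ(137) = 137 − 1 = 136 = 2^3 · 17.
Divisors of 136: 1, 2, 4, 8, 17, 34, 68, 136.
Check 27^d mod 137 for each divisor in increasing order:
27^1 ≡ 27 (mod 137)
27^2 ≡ 44 (mod 137)
27^4 ≡ 18 (mod 137)
27^8 ≡ 50 (mod 137)
27^17 ≡ 96 (mod 137)
27^34 ≡ 37 (mod 137)
27^68 ≡ 136 (mod 137)
27^136 ≡ 1 (mod 137) ✓
So ord_137(27) = 136, hence |⟨27⟩| = 136.
[(Z/137Z)^× : ⟨27⟩] = 136/136 = 1.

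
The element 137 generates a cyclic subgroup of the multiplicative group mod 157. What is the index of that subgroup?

1

The order of 137 must divide φ(157) = 157 − 1 = 156 = 2^2 · 3 · 13.
Divisors of 156: 1, 2, 3, 4, 6, 12, 13, 26, 39, 52, 78, 156.
Test each divisor d:
137^1 ≡ 137
137^2 ≡ 86
137^3 ≡ 7
137^4 ≡ 17
137^6 ≡ 49
137^12 ≡ 46
137^13 ≡ 22
137^26 ≡ 13
137^39 ≡ 129
137^52 ≡ 12
137^78 ≡ 156
137^156 ≡ 1
The order of 137 is 156, so the subgroup it generates has 156 elements.
[(Z/157Z)^× : ⟨137⟩] = 156/156 = 1.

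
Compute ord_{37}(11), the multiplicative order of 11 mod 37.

The order of 11 must divide φ(37) = 37 − 1 = 36 = 2^2 · 3^2.
Divisors of 36: 1, 2, 3, 4, 6, 9, 12, 18, 36.
Check 11^d mod 37 for each divisor in increasing order:
11^1 ≡ 11
11^2 ≡ 10
11^3 ≡ 36
11^4 ≡ 26
11^6 ≡ 1
Hence ord(11) = 6.

6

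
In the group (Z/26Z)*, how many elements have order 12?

4

φ(26) = φ(2)·φ(13) = 1·12 = 12 = 2^2 · 3.
In a cyclic group of order 12, there are φ(d) elements of order d for each divisor d of 12, and zero for non-divisors.
12 = 2^2 · 3 divides 12, and φ(12) = 4.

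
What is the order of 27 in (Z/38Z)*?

The order of 27 must divide φ(38) = φ(2)·φ(19) = 1·18 = 18 = 2 · 3^2.
Divisors of 18: 1, 2, 3, 6, 9, 18.
Evaluate successive powers at the divisors of 18:
27^1 ≡ 27 (mod 38)
27^2 ≡ 7 (mod 38)
27^3 ≡ 37 (mod 38)
27^6 ≡ 1 (mod 38) ✓
The smallest such exponent is 6, so the order of 27 is 6.

6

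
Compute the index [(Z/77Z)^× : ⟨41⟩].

6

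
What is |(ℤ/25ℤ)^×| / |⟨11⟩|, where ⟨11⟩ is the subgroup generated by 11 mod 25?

ord(11) | φ(25) = φ(5^2) = 5·(5−1) = 20 = 2^2 · 5.
Divisors of 20: 1, 2, 4, 5, 10, 20.
Compute 11^d (mod 25) for the divisors d until we hit 1:
11^1 ≡ 11 (mod 25)
11^2 ≡ 21 (mod 25)
11^4 ≡ 16 (mod 25)
11^5 ≡ 1 (mod 25) ✓
Thus |⟨11⟩| = ord(11) = 5.
[(Z/25Z)^× : ⟨11⟩] = 20/5 = 4.

4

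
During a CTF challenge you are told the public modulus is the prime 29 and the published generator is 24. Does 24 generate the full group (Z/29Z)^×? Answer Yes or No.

φ(29) = 29 − 1 = 28 = 2^2 · 7.
24 is a primitive root mod 29 iff 24^(φ(29)/q) ≢ 1 for every prime q | φ(29), i.e. q ∈ {2, 7}.
24^14 ≡ 1 (mod 29)  [q = 2: ≡ 1 ✗]
24^4 ≡ 16 (mod 29)  [q = 7: ≢ 1 ✓]
Since 24^14 ≡ 1, the order of 24 divides 14 < 28, so 24 is not a primitive root.

No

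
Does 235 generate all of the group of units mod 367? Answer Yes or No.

No

φ(367) = 367 − 1 = 366 = 2 · 3 · 61.
Test 235^(366/q) mod 367 for each prime factor q of 366:
235^183 ≡ 366 (mod 367)  [q = 2: ≢ 1 ✓]
235^122 ≡ 1 (mod 367)  [q = 3: ≡ 1 ✗]
235^6 ≡ 74 (mod 367)  [q = 61: ≢ 1 ✓]
Since 235^122 ≡ 1, the order of 235 divides 122 < 366, so 235 is not a primitive root.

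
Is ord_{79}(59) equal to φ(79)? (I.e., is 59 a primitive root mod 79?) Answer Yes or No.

Yes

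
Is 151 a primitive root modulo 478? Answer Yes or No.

φ(478) = φ(2)·φ(239) = 1·238 = 238 = 2 · 7 · 17.
151 is a primitive root mod 478 iff 151^(φ(478)/q) ≢ 1 for every prime q | φ(478), i.e. q ∈ {2, 7, 17}.
151^119 ≡ 477 (mod 478)  [q = 2: ≢ 1 ✓]
151^34 ≡ 249 (mod 478)  [q = 7: ≢ 1 ✓]
151^14 ≡ 371 (mod 478)  [q = 17: ≢ 1 ✓]
Every test exponent gives a nontrivial residue, hence 151 generates the full group.

Yes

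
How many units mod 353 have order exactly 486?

0

φ(353) = 353 − 1 = 352 = 2^5 · 11.
Since (Z/353Z)^× is cyclic of order 352, the number of elements of order d is φ(d) when d | 352 and 0 otherwise.
Since 486 ∤ 352, the count is 0.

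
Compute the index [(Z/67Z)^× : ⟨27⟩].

ord(27) | φ(67) = 67 − 1 = 66 = 2 · 3 · 11.
Divisors of 66: 1, 2, 3, 6, 11, 22, 33, 66.
Compute 27^d (mod 67) for the divisors d until we hit 1:
27^1 ≡ 27 (mod 67)
27^2 ≡ 59 (mod 67)
27^3 ≡ 52 (mod 67)
27^6 ≡ 24 (mod 67)
27^11 ≡ 66 (mod 67)
27^22 ≡ 1 (mod 67) ✓
Thus |⟨27⟩| = ord(27) = 22.
The index is φ(67) / ord(27) = 66 / 22 = 3.

3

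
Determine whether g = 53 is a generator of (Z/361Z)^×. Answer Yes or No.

Yes

φ(361) = φ(19^2) = 19·(19−1) = 342 = 2 · 3^2 · 19.
Test 53^(342/q) mod 361 for each prime factor q of 342:
53^171 ≡ 360 (mod 361)  [q = 2: ≢ 1 ✓]
53^114 ≡ 68 (mod 361)  [q = 3: ≢ 1 ✓]
53^18 ≡ 39 (mod 361)  [q = 19: ≢ 1 ✓]
Every test exponent gives a nontrivial residue, hence 53 generates the full group.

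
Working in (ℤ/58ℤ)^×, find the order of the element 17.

ord(17) | φ(58) = φ(2)·φ(29) = 1·28 = 28 = 2^2 · 7.
Divisors of 28: 1, 2, 4, 7, 14, 28.
Compute 17^d (mod 58) for the divisors d until we hit 1:
17^1 ≡ 17
17^2 ≡ 57
17^4 ≡ 1
Therefore the multiplicative order of 17 modulo 58 is 4.

4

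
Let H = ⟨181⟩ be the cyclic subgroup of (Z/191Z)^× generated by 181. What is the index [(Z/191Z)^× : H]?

The order of 181 must divide φ(191) = 191 − 1 = 190 = 2 · 5 · 19.
Divisors of 190: 1, 2, 5, 10, 19, 38, 95, 190.
Compute 181^d (mod 191) for the divisors d until we hit 1:
181^1 ≡ 181 (mod 191)
181^2 ≡ 100 (mod 191)
181^5 ≡ 84 (mod 191)
181^10 ≡ 180 (mod 191)
181^19 ≡ 7 (mod 191)
181^38 ≡ 49 (mod 191)
181^95 ≡ 190 (mod 191)
181^190 ≡ 1 (mod 191) ✓
The order of 181 is 190, so the subgroup it generates has 190 elements.
Index = |(Z/191Z)^×| / |⟨181⟩| = 190 / 190 = 1.

1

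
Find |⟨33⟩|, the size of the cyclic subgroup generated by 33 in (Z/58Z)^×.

14

Since 33 ∈ (Z/58Z)^×, its order divides φ(58) = φ(2)·φ(29) = 1·28 = 28 = 2^2 · 7.
Divisors of 28: 1, 2, 4, 7, 14, 28.
Check 33^d mod 58 for each divisor in increasing order:
33^1 ≡ 33
33^2 ≡ 45
33^4 ≡ 53
33^7 ≡ 57
33^14 ≡ 1
Therefore the multiplicative order of 33 modulo 58 is 14.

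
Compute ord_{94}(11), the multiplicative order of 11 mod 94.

By Lagrange's theorem, ord_94(11) divides φ(94) = φ(2)·φ(47) = 1·46 = 46 = 2 · 23.
Divisors of 46: 1, 2, 23, 46.
Check 11^d mod 94 for each divisor in increasing order:
11^1 ≡ 11 (mod 94)
11^2 ≡ 27 (mod 94)
11^23 ≡ 93 (mod 94)
11^46 ≡ 1 (mod 94) ✓
So ord_94(11) = 46.

46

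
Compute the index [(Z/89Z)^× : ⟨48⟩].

1

Since 48 ∈ (Z/89Z)^×, its order divides φ(89) = 89 − 1 = 88 = 2^3 · 11.
Divisors of 88: 1, 2, 4, 8, 11, 22, 44, 88.
Compute 48^d (mod 89) for the divisors d until we hit 1:
48^1 ≡ 48 (mod 89)
48^2 ≡ 79 (mod 89)
48^4 ≡ 11 (mod 89)
48^8 ≡ 32 (mod 89)
48^11 ≡ 37 (mod 89)
48^22 ≡ 34 (mod 89)
48^44 ≡ 88 (mod 89)
48^88 ≡ 1 (mod 89) ✓
Thus |⟨48⟩| = ord(48) = 88.
Index = |(Z/89Z)^×| / |⟨48⟩| = 88 / 88 = 1.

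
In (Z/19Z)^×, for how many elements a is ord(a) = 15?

φ(19) = 19 − 1 = 18 = 2 · 3^2.
(Z/19Z)^× is cyclic (|G| = 18); a cyclic group of order m has exactly φ(d) elements of each order d | m, and none otherwise.
Here 18 is not a multiple of 15, so there are no elements of order 15.

0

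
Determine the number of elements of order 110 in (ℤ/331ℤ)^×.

40

φ(331) = 331 − 1 = 330 = 2 · 3 · 5 · 11.
(Z/331Z)^× is cyclic (|G| = 330); a cyclic group of order m has exactly φ(d) elements of each order d | m, and none otherwise.
110 = 2 · 5 · 11 divides 330, and φ(110) = 40.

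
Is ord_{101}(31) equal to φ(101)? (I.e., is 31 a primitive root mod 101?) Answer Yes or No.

φ(101) = 101 − 1 = 100 = 2^2 · 5^2.
It suffices to check that the order of 31 is not a proper divisor of 100: compute 31^(100/q) for q ∈ {2, 5}.
31^50 ≡ 1 (mod 101)  [q = 2: ≡ 1 ✗]
31^20 ≡ 84 (mod 101)  [q = 5: ≢ 1 ✓]
The check at q = 2 fails, so 31 generates a proper subgroup.

No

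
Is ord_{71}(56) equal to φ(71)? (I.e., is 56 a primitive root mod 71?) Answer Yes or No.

Yes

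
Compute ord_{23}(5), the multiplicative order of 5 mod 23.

22

The order of 5 must divide φ(23) = 23 − 1 = 22 = 2 · 11.
Divisors of 22: 1, 2, 11, 22.
Compute 5^d (mod 23) for the divisors d until we hit 1:
5^1 ≡ 5 (mod 23)
5^2 ≡ 2 (mod 23)
5^11 ≡ 22 (mod 23)
5^22 ≡ 1 (mod 23) ✓
Therefore the multiplicative order of 5 modulo 23 is 22.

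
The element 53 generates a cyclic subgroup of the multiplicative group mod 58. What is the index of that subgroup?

4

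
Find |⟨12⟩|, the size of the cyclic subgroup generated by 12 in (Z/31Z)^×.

30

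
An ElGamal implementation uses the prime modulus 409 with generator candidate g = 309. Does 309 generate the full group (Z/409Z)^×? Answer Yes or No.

φ(409) = 409 − 1 = 408 = 2^3 · 3 · 17.
309 is a primitive root mod 409 iff 309^(φ(409)/q) ≢ 1 for every prime q | φ(409), i.e. q ∈ {2, 3, 17}.
309^204 ≡ 1 (mod 409)  [q = 2: ≡ 1 ✗]
309^136 ≡ 53 (mod 409)  [q = 3: ≢ 1 ✓]
309^24 ≡ 30 (mod 409)  [q = 17: ≢ 1 ✓]
Since 309^204 ≡ 1, the order of 309 divides 204 < 408, so 309 is not a primitive root.

No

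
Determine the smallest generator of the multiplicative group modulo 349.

2

φ(349) = 349 − 1 = 348 = 2^2 · 3 · 29.
g is a primitive root iff g^(348/q) ≢ 1 (mod 349) for each prime q ∈ {2, 3, 29}.
g = 2: 2^174 ≡ 348; 2^116 ≡ 226; 2^12 ≡ 257 — none is 1, so 2 is a primitive root.
The smallest primitive root modulo 349 is 2.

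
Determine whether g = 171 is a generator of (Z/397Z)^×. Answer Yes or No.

No

φ(397) = 397 − 1 = 396 = 2^2 · 3^2 · 11.
171 is a primitive root mod 397 iff 171^(φ(397)/q) ≢ 1 for every prime q | φ(397), i.e. q ∈ {2, 3, 11}.
171^198 ≡ 1 (mod 397)  [q = 2: ≡ 1 ✗]
171^132 ≡ 1 (mod 397)  [q = 3: ≡ 1 ✗]
171^36 ≡ 393 (mod 397)  [q = 11: ≢ 1 ✓]
Since 171^198 ≡ 1, the order of 171 divides 198 < 396, so 171 is not a primitive root.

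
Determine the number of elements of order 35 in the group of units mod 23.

φ(23) = 23 − 1 = 22 = 2 · 11.
In a cyclic group of order 22, there are φ(d) elements of order d for each divisor d of 22, and zero for non-divisors.
35 does not divide 22, so no element of (Z/23Z)^× has order 35.

0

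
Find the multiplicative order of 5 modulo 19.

9

The order of 5 must divide φ(19) = 19 − 1 = 18 = 2 · 3^2.
Divisors of 18: 1, 2, 3, 6, 9, 18.
Check 5^d mod 19 for each divisor in increasing order:
5^1 ≡ 5 (mod 19)
5^2 ≡ 6 (mod 19)
5^3 ≡ 11 (mod 19)
5^6 ≡ 7 (mod 19)
5^9 ≡ 1 (mod 19) ✓
Hence ord(5) = 9.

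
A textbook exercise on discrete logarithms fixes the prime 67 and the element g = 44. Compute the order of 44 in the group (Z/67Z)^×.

66

Since 44 ∈ (Z/67Z)^×, its order divides φ(67) = 67 − 1 = 66 = 2 · 3 · 11.
Divisors of 66: 1, 2, 3, 6, 11, 22, 33, 66.
Evaluate successive powers at the divisors of 66:
44^1 ≡ 44
44^2 ≡ 60
44^3 ≡ 27
44^6 ≡ 59
44^11 ≡ 38
44^22 ≡ 37
44^33 ≡ 66
44^66 ≡ 1
The smallest such exponent is 66, so the order of 44 is 66.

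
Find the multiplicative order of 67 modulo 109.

Since 67 ∈ (Z/109Z)^×, its order divides φ(109) = 109 − 1 = 108 = 2^2 · 3^3.
Divisors of 108: 1, 2, 3, 4, 6, 9, 12, 18, 27, 36, 54, 108.
Check 67^d mod 109 for each divisor in increasing order:
67^1 ≡ 67 (mod 109)
67^2 ≡ 20 (mod 109)
67^3 ≡ 32 (mod 109)
67^4 ≡ 73 (mod 109)
67^6 ≡ 43 (mod 109)
67^9 ≡ 68 (mod 109)
67^12 ≡ 105 (mod 109)
67^18 ≡ 46 (mod 109)
67^27 ≡ 76 (mod 109)
67^36 ≡ 45 (mod 109)
67^54 ≡ 108 (mod 109)
67^108 ≡ 1 (mod 109) ✓
Therefore the multiplicative order of 67 modulo 109 is 108.

108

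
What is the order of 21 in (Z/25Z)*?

5

ord(21) | φ(25) = φ(5^2) = 5·(5−1) = 20 = 2^2 · 5.
Divisors of 20: 1, 2, 4, 5, 10, 20.
Check 21^d mod 25 for each divisor in increasing order:
21^1 ≡ 21
21^2 ≡ 16
21^4 ≡ 6
21^5 ≡ 1
So ord_25(21) = 5.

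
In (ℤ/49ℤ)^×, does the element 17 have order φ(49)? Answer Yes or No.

Yes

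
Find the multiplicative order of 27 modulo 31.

10

The order of 27 must divide φ(31) = 31 − 1 = 30 = 2 · 3 · 5.
Divisors of 30: 1, 2, 3, 5, 6, 10, 15, 30.
Compute 27^d (mod 31) for the divisors d until we hit 1:
27^1 ≡ 27
27^2 ≡ 16
27^3 ≡ 29
27^5 ≡ 30
27^6 ≡ 4
27^10 ≡ 1
So ord_31(27) = 10.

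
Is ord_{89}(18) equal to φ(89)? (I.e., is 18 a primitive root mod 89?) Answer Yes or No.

No

φ(89) = 89 − 1 = 88 = 2^3 · 11.
18 is a primitive root mod 89 iff 18^(φ(89)/q) ≢ 1 for every prime q | φ(89), i.e. q ∈ {2, 11}.
18^44 ≡ 1 (mod 89)  [q = 2: ≡ 1 ✗]
18^8 ≡ 67 (mod 89)  [q = 11: ≢ 1 ✓]
18^44 ≡ 1 shows ord(18) | 44, strictly less than φ(89); not a primitive root.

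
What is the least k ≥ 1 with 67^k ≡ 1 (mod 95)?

36

ord(67) | φ(95) = φ(5·19) = (5−1)·(19−1) = 4·18 = 72 = 2^3 · 3^2.
Divisors of 72: 1, 2, 3, 4, 6, 8, 9, 12, 18, 24, 36, 72.
Check 67^d mod 95 for each divisor in increasing order:
67^1 ≡ 67 (mod 95)
67^2 ≡ 24 (mod 95)
67^3 ≡ 88 (mod 95)
67^4 ≡ 6 (mod 95)
67^6 ≡ 49 (mod 95)
67^8 ≡ 36 (mod 95)
67^9 ≡ 37 (mod 95)
67^12 ≡ 26 (mod 95)
67^18 ≡ 39 (mod 95)
67^24 ≡ 11 (mod 95)
67^36 ≡ 1 (mod 95) ✓
Hence ord(67) = 36.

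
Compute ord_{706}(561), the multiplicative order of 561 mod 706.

ord(561) | φ(706) = φ(2)·φ(353) = 1·352 = 352 = 2^5 · 11.
Divisors of 352: 1, 2, 4, 8, 11, 16, 22, 32, 44, 88, 176, 352.
Evaluate successive powers at the divisors of 352:
561^1 ≡ 561 (mod 706)
561^2 ≡ 551 (mod 706)
561^4 ≡ 21 (mod 706)
561^8 ≡ 441 (mod 706)
561^11 ≡ 647 (mod 706)
561^16 ≡ 331 (mod 706)
561^22 ≡ 657 (mod 706)
561^32 ≡ 131 (mod 706)
561^44 ≡ 283 (mod 706)
561^88 ≡ 311 (mod 706)
561^176 ≡ 705 (mod 706)
561^352 ≡ 1 (mod 706) ✓
Therefore the multiplicative order of 561 modulo 706 is 352.

352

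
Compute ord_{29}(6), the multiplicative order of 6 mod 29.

14

ord(6) | φ(29) = 29 − 1 = 28 = 2^2 · 7.
Divisors of 28: 1, 2, 4, 7, 14, 28.
Compute 6^d (mod 29) for the divisors d until we hit 1:
6^1 ≡ 6 (mod 29)
6^2 ≡ 7 (mod 29)
6^4 ≡ 20 (mod 29)
6^7 ≡ 28 (mod 29)
6^14 ≡ 1 (mod 29) ✓
Hence ord(6) = 14.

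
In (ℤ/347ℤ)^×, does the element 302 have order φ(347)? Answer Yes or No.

No

φ(347) = 347 − 1 = 346 = 2 · 173.
It suffices to check that the order of 302 is not a proper divisor of 346: compute 302^(346/q) for q ∈ {2, 173}.
302^173 ≡ 1 (mod 347)  [q = 2: ≡ 1 ✗]
302^2 ≡ 290 (mod 347)  [q = 173: ≢ 1 ✓]
302^173 ≡ 1 shows ord(302) | 173, strictly less than φ(347); not a primitive root.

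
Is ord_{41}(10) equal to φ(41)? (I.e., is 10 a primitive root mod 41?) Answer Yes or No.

φ(41) = 41 − 1 = 40 = 2^3 · 5.
It suffices to check that the order of 10 is not a proper divisor of 40: compute 10^(40/q) for q ∈ {2, 5}.
10^20 ≡ 1 (mod 41)  [q = 2: ≡ 1 ✗]
10^8 ≡ 16 (mod 41)  [q = 5: ≢ 1 ✓]
10^20 ≡ 1 shows ord(10) | 20, strictly less than φ(41); not a primitive root.

No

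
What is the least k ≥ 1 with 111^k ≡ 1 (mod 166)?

41

The order of 111 must divide φ(166) = φ(2)·φ(83) = 1·82 = 82 = 2 · 41.
Divisors of 82: 1, 2, 41, 82.
Compute 111^d (mod 166) for the divisors d until we hit 1:
111^1 ≡ 111 (mod 166)
111^2 ≡ 37 (mod 166)
111^41 ≡ 1 (mod 166) ✓
Hence ord(111) = 41.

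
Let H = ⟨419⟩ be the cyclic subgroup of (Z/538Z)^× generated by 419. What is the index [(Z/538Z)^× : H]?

The order of 419 must divide φ(538) = φ(2)·φ(269) = 1·268 = 268 = 2^2 · 67.
Divisors of 268: 1, 2, 4, 67, 134, 268.
Check 419^d mod 538 for each divisor in increasing order:
419^1 ≡ 419
419^2 ≡ 173
419^4 ≡ 339
419^67 ≡ 537
419^134 ≡ 1
So ord_538(419) = 134, hence |⟨419⟩| = 134.
[(Z/538Z)^× : ⟨419⟩] = 268/134 = 2.

2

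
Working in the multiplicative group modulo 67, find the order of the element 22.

11

Since 22 ∈ (Z/67Z)^×, its order divides φ(67) = 67 − 1 = 66 = 2 · 3 · 11.
Divisors of 66: 1, 2, 3, 6, 11, 22, 33, 66.
Test each divisor d:
22^1 ≡ 22 (mod 67)
22^2 ≡ 15 (mod 67)
22^3 ≡ 62 (mod 67)
22^6 ≡ 25 (mod 67)
22^11 ≡ 1 (mod 67) ✓
So ord_67(22) = 11.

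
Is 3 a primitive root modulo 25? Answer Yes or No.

φ(25) = φ(5^2) = 5·(5−1) = 20 = 2^2 · 5.
It suffices to check that the order of 3 is not a proper divisor of 20: compute 3^(20/q) for q ∈ {2, 5}.
3^10 ≡ 24 (mod 25)  [q = 2: ≢ 1 ✓]
3^4 ≡ 6 (mod 25)  [q = 5: ≢ 1 ✓]
All checks pass, so 3 has order 20 and is a primitive root modulo 25.

Yes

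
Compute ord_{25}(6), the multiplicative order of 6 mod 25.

By Lagrange's theorem, ord_25(6) divides φ(25) = φ(5^2) = 5·(5−1) = 20 = 2^2 · 5.
Divisors of 20: 1, 2, 4, 5, 10, 20.
Test each divisor d:
6^1 ≡ 6 (mod 25)
6^2 ≡ 11 (mod 25)
6^4 ≡ 21 (mod 25)
6^5 ≡ 1 (mod 25) ✓
Therefore the multiplicative order of 6 modulo 25 is 5.

5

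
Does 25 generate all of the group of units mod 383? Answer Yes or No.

No

φ(383) = 383 − 1 = 382 = 2 · 191.
25 is a primitive root mod 383 iff 25^(φ(383)/q) ≢ 1 for every prime q | φ(383), i.e. q ∈ {2, 191}.
25^191 ≡ 1 (mod 383)  [q = 2: ≡ 1 ✗]
25^2 ≡ 242 (mod 383)  [q = 191: ≢ 1 ✓]
25^191 ≡ 1 shows ord(25) | 191, strictly less than φ(383); not a primitive root.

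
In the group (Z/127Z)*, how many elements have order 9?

6

φ(127) = 127 − 1 = 126 = 2 · 3^2 · 7.
(Z/127Z)^× is cyclic (|G| = 126); a cyclic group of order m has exactly φ(d) elements of each order d | m, and none otherwise.
9 = 3^2 divides 126, and φ(9) = 6.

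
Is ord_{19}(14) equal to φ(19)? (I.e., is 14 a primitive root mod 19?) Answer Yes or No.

Yes

φ(19) = 19 − 1 = 18 = 2 · 3^2.
Test 14^(18/q) mod 19 for each prime factor q of 18:
14^9 ≡ 18 (mod 19)  [q = 2: ≢ 1 ✓]
14^6 ≡ 7 (mod 19)  [q = 3: ≢ 1 ✓]
All checks pass, so 14 has order 18 and is a primitive root modulo 19.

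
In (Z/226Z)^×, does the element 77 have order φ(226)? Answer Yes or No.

φ(226) = φ(2)·φ(113) = 1·112 = 112 = 2^4 · 7.
77 is a primitive root mod 226 iff 77^(φ(226)/q) ≢ 1 for every prime q | φ(226), i.e. q ∈ {2, 7}.
77^56 ≡ 1 (mod 226)  [q = 2: ≡ 1 ✗]
77^16 ≡ 109 (mod 226)  [q = 7: ≢ 1 ✓]
The check at q = 2 fails, so 77 generates a proper subgroup.

No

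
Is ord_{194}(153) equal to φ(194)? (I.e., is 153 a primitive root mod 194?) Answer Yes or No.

Yes

φ(194) = φ(2)·φ(97) = 1·96 = 96 = 2^5 · 3.
An element g generates (Z/194Z)^× iff g^(96/q) ≢ 1 (mod 194) for each prime q ∈ {2, 3}.
153^48 ≡ 193 (mod 194)  [q = 2: ≢ 1 ✓]
153^32 ≡ 35 (mod 194)  [q = 3: ≢ 1 ✓]
Every test exponent gives a nontrivial residue, hence 153 generates the full group.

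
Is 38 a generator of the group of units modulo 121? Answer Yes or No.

No

φ(121) = φ(11^2) = 11·(11−1) = 110 = 2 · 5 · 11.
38 is a primitive root mod 121 iff 38^(φ(121)/q) ≢ 1 for every prime q | φ(121), i.e. q ∈ {2, 5, 11}.
38^55 ≡ 1 (mod 121)  [q = 2: ≡ 1 ✗]
38^22 ≡ 3 (mod 121)  [q = 5: ≢ 1 ✓]
38^10 ≡ 23 (mod 121)  [q = 11: ≢ 1 ✓]
Since 38^55 ≡ 1, the order of 38 divides 55 < 110, so 38 is not a primitive root.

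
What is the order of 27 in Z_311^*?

155

ord(27) | φ(311) = 311 − 1 = 310 = 2 · 5 · 31.
Divisors of 310: 1, 2, 5, 10, 31, 62, 155, 310.
Evaluate successive powers at the divisors of 310:
27^1 ≡ 27 (mod 311)
27^2 ≡ 107 (mod 311)
27^5 ≡ 300 (mod 311)
27^10 ≡ 121 (mod 311)
27^31 ≡ 36 (mod 311)
27^62 ≡ 52 (mod 311)
27^155 ≡ 1 (mod 311) ✓
Hence ord(27) = 155.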